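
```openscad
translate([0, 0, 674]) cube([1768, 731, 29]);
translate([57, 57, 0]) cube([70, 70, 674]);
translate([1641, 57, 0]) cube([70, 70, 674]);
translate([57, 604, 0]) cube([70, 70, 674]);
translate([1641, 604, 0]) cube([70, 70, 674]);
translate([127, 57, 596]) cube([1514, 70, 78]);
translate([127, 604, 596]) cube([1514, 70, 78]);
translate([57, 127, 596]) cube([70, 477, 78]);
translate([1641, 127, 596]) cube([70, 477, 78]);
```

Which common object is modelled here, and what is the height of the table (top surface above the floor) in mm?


A table. The table height is 703 mm.

A 1768×731×29 slab sits at z = 674 on four 70 mm square posts — a table. The top surface is at 674 + 29 = 703 mm.


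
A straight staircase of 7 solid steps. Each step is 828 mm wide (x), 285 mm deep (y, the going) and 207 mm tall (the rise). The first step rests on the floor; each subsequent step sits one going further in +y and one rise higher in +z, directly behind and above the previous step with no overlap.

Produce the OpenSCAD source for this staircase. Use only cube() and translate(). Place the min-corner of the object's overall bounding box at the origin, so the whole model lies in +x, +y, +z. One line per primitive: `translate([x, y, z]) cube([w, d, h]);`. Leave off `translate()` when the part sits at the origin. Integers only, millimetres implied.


cube([828, 285, 207]);
translate([0, 285, 207]) cube([828, 285, 207]);
translate([0, 570, 414]) cube([828, 285, 207]);
translate([0, 855, 621]) cube([828, 285, 207]);
translate([0, 1140, 828]) cube([828, 285, 207]);
translate([0, 1425, 1035]) cube([828, 285, 207]);
translate([0, 1710, 1242]) cube([828, 285, 207]);


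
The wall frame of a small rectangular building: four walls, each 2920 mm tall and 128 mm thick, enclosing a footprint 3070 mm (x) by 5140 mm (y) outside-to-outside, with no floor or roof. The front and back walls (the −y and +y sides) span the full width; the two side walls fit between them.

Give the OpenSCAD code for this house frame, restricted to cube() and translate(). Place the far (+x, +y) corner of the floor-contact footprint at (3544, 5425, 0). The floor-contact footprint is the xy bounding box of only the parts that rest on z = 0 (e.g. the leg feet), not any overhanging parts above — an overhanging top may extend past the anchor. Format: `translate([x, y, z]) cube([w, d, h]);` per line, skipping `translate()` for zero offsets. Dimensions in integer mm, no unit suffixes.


translate([474, 285, 0]) cube([3070, 128, 2920]);
translate([474, 5297, 0]) cube([3070, 128, 2920]);
translate([474, 413, 0]) cube([128, 4884, 2920]);
translate([3416, 413, 0]) cube([128, 4884, 2920]);


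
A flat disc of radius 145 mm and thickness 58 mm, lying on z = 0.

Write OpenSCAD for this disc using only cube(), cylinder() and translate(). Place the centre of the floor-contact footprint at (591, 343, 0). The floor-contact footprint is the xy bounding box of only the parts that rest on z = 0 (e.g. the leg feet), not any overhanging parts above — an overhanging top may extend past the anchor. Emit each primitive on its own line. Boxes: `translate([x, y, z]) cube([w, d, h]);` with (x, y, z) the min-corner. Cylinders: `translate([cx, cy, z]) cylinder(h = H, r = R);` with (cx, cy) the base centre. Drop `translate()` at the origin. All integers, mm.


translate([591, 343, 0]) cylinder(h = 58, r = 145);


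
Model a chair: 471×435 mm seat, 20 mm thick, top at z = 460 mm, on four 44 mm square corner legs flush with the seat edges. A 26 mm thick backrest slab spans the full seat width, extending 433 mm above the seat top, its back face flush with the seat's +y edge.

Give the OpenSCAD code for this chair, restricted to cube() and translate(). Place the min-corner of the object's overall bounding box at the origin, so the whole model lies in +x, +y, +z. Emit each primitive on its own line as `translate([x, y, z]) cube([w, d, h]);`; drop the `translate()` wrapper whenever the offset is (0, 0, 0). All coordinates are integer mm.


// leg_h = 460 - 20 = 440
translate([0, 0, 440]) cube([471, 435, 20]);
cube([44, 44, 440]);
translate([427, 0, 0]) cube([44, 44, 440]);
translate([0, 391, 0]) cube([44, 44, 440]);
translate([427, 391, 0]) cube([44, 44, 440]);
translate([0, 409, 460]) cube([471, 26, 433]);


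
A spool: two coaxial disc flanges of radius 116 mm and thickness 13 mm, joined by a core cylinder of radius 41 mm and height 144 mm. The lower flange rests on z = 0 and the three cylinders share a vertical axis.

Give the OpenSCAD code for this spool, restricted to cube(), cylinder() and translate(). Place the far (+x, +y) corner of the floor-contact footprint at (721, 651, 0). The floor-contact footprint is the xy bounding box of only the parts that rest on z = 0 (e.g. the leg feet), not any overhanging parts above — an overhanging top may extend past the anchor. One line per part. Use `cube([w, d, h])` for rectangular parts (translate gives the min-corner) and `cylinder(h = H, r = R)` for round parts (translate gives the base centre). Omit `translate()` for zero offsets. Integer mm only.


translate([605, 535, 0]) cylinder(h = 13, r = 116);
translate([605, 535, 13]) cylinder(h = 144, r = 41);
translate([605, 535, 157]) cylinder(h = 13, r = 116);


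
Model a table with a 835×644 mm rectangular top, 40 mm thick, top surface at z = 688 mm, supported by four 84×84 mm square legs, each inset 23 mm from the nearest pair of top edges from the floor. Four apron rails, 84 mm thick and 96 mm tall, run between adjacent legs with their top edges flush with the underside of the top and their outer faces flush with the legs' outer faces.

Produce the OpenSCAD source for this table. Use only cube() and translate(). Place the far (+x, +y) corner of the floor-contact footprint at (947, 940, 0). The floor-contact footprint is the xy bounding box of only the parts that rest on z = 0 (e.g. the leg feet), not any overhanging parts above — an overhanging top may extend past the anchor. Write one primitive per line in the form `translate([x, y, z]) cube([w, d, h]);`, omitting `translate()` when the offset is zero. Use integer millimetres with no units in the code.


translate([135, 319, 648]) cube([835, 644, 40]);
translate([158, 342, 0]) cube([84, 84, 648]);
translate([863, 342, 0]) cube([84, 84, 648]);
translate([158, 856, 0]) cube([84, 84, 648]);
translate([863, 856, 0]) cube([84, 84, 648]);
translate([242, 342, 552]) cube([621, 84, 96]);
translate([242, 856, 552]) cube([621, 84, 96]);
translate([158, 426, 552]) cube([84, 430, 96]);
translate([863, 426, 552]) cube([84, 430, 96]);


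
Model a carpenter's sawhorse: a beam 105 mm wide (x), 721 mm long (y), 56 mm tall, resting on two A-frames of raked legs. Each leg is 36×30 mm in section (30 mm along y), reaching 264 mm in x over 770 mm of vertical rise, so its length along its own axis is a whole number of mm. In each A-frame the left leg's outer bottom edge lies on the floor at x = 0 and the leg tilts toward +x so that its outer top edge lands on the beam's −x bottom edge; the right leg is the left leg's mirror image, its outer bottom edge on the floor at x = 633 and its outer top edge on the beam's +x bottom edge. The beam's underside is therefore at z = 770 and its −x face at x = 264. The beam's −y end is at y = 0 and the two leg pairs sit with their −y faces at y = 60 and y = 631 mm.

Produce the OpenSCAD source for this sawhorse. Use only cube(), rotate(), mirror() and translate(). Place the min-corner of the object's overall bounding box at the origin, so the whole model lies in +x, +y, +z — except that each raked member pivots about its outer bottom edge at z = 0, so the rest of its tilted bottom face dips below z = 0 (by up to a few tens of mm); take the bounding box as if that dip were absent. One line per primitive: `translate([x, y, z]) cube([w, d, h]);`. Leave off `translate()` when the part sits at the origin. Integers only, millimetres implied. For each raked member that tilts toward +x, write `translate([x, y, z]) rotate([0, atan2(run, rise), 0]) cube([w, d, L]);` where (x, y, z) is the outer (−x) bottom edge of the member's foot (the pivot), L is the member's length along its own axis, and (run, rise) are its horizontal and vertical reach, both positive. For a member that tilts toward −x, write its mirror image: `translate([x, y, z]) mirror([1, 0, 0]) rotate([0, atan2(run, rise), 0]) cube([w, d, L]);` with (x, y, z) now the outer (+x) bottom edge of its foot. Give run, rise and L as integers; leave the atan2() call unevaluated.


translate([264, 0, 770]) cube([105, 721, 56]);
translate([0, 60, 0]) rotate([0, atan2(264, 770), 0]) cube([36, 30, 814]);
translate([633, 60, 0]) mirror([1, 0, 0]) rotate([0, atan2(264, 770), 0]) cube([36, 30, 814]);
translate([0, 631, 0]) rotate([0, atan2(264, 770), 0]) cube([36, 30, 814]);
translate([633, 631, 0]) mirror([1, 0, 0]) rotate([0, atan2(264, 770), 0]) cube([36, 30, 814]);


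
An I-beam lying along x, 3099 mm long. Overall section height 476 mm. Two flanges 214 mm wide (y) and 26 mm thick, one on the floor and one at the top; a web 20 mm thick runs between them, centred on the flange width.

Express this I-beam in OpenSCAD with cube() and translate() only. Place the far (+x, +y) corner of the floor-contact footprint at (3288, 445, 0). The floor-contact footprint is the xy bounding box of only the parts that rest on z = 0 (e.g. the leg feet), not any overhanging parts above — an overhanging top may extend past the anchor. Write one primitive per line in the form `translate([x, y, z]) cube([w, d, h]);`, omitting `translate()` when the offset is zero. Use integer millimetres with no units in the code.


translate([189, 231, 0]) cube([3099, 214, 26]);
translate([189, 328, 26]) cube([3099, 20, 424]);
translate([189, 231, 450]) cube([3099, 214, 26]);


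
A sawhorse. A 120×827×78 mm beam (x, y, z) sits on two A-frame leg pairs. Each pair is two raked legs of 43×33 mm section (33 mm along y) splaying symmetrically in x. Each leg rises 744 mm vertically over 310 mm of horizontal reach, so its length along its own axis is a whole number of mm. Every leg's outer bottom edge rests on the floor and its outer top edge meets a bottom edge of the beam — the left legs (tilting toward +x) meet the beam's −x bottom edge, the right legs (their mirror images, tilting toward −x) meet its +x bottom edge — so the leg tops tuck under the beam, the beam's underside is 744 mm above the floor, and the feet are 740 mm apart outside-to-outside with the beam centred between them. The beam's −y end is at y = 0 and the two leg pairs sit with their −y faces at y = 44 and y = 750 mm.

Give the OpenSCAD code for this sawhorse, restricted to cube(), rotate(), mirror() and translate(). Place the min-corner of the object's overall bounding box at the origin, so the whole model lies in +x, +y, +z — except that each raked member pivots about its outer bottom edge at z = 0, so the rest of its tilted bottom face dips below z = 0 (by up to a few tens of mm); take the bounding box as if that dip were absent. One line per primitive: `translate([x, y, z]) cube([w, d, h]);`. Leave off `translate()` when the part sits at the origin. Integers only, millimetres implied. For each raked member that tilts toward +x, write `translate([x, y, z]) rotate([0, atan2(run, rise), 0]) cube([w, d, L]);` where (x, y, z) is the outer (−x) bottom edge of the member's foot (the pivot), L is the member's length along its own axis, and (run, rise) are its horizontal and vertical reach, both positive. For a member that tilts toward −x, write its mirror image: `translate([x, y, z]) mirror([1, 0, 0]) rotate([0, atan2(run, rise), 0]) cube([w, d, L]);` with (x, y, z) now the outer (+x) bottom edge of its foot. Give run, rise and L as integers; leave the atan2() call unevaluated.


translate([310, 0, 744]) cube([120, 827, 78]);
translate([0, 44, 0]) rotate([0, atan2(310, 744), 0]) cube([43, 33, 806]);
translate([740, 44, 0]) mirror([1, 0, 0]) rotate([0, atan2(310, 744), 0]) cube([43, 33, 806]);
translate([0, 750, 0]) rotate([0, atan2(310, 744), 0]) cube([43, 33, 806]);
translate([740, 750, 0]) mirror([1, 0, 0]) rotate([0, atan2(310, 744), 0]) cube([43, 33, 806]);


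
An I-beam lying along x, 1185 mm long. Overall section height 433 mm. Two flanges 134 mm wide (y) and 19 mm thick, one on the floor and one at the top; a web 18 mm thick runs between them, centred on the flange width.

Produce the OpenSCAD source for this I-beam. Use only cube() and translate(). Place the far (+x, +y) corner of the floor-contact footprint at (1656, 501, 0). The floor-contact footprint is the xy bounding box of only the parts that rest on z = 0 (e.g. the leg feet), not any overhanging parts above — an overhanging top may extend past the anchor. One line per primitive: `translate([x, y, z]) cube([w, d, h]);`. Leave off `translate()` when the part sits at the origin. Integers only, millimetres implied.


translate([471, 367, 0]) cube([1185, 134, 19]);
translate([471, 425, 19]) cube([1185, 18, 395]);
translate([471, 367, 414]) cube([1185, 134, 19]);


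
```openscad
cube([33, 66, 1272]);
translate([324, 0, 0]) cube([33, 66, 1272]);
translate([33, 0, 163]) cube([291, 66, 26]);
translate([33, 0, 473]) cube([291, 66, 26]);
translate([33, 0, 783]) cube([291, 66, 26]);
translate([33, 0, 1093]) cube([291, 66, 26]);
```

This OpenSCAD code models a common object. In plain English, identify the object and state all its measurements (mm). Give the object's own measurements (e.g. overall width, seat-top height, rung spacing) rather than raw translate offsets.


A straight ladder. Two 33×66 mm vertical rails, 1272 mm tall, stand 357 mm apart (outside-to-outside) with their front faces coplanar on the −y side. 4 rungs, each 66 mm deep and 26 mm tall, span between the inner faces of the rails, front faces flush with the rails. The lowest rung's underside is at z = 163 mm and rungs are spaced 310 mm apart (underside to underside).


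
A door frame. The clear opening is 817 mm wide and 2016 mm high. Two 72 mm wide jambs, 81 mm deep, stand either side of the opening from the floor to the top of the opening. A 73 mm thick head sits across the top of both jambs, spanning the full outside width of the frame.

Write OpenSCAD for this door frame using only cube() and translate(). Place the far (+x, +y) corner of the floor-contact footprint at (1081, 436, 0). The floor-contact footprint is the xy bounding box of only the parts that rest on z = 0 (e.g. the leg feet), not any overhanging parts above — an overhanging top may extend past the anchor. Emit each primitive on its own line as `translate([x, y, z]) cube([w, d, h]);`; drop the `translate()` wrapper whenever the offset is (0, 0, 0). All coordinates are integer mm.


translate([120, 355, 0]) cube([72, 81, 2016]);
translate([1009, 355, 0]) cube([72, 81, 2016]);
translate([120, 355, 2016]) cube([961, 81, 73]);


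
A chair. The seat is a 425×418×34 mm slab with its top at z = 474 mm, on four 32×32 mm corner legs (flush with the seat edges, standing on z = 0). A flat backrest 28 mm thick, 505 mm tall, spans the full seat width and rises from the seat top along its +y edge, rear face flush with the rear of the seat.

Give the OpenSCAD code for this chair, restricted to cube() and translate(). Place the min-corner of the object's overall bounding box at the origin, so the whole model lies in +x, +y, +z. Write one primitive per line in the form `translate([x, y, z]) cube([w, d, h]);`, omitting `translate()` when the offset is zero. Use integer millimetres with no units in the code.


translate([0, 0, 440]) cube([425, 418, 34]);
cube([32, 32, 440]);
translate([393, 0, 0]) cube([32, 32, 440]);
translate([0, 386, 0]) cube([32, 32, 440]);
translate([393, 386, 0]) cube([32, 32, 440]);
translate([0, 390, 474]) cube([425, 28, 505]);


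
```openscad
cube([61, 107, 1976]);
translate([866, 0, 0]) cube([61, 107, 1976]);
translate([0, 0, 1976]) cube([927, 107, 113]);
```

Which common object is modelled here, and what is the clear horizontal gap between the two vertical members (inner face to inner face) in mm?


A door frame. The clear opening width is 805 mm.

Two 1976 mm tall posts with a header on top — a door frame. The left jamb is 61 mm wide at x = 0; the right jamb starts at x = 866. The clear opening is 866 − 61 = 805 mm.


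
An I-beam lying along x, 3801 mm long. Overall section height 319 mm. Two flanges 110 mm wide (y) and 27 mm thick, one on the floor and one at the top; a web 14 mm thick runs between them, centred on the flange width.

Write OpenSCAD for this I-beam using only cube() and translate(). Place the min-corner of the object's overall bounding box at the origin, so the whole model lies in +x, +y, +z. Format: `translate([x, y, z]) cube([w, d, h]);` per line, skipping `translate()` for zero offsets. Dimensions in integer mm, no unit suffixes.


cube([3801, 110, 27]);
translate([0, 48, 27]) cube([3801, 14, 265]);
translate([0, 0, 292]) cube([3801, 110, 27]);


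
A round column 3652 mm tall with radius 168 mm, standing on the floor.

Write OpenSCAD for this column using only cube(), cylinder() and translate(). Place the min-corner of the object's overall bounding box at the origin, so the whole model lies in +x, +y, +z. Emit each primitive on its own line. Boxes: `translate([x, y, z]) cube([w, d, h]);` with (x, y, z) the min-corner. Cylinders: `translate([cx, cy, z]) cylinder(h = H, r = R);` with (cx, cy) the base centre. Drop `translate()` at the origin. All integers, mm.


translate([168, 168, 0]) cylinder(h = 3652, r = 168);


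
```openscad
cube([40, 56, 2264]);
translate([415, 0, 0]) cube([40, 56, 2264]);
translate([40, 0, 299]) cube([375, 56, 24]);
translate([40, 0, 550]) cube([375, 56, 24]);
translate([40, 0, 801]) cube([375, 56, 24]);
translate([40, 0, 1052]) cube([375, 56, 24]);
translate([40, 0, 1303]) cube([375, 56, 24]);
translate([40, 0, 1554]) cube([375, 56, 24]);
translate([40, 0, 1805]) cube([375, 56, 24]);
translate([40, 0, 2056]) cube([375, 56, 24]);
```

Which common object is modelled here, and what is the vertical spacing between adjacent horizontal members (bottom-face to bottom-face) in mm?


A ladder. The rung spacing is 251 mm.

Two tall 40×56 posts with 8 short bars between them — a ladder. Adjacent rungs sit at z = 299 and z = 550, so the spacing is 550 − 299 = 251 mm.


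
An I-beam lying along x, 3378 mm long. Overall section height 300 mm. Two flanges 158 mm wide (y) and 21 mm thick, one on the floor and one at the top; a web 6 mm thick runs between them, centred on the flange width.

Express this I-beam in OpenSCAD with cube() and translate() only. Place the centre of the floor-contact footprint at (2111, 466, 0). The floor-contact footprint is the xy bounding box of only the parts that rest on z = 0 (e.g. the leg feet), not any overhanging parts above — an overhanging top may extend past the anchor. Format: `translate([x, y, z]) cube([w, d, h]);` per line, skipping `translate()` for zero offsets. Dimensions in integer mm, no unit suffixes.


translate([422, 387, 0]) cube([3378, 158, 21]);
translate([422, 463, 21]) cube([3378, 6, 258]);
translate([422, 387, 279]) cube([3378, 158, 21]);


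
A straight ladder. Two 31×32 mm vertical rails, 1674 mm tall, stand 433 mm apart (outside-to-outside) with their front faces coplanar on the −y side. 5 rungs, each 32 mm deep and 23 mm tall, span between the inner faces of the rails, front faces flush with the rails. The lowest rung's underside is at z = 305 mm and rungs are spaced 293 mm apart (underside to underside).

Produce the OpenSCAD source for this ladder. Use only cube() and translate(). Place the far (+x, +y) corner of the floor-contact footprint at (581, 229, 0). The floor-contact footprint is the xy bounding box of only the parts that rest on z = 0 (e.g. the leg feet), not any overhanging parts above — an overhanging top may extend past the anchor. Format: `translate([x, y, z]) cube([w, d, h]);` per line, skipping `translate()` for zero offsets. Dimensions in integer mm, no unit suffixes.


translate([148, 197, 0]) cube([31, 32, 1674]);
translate([550, 197, 0]) cube([31, 32, 1674]);
translate([179, 197, 305]) cube([371, 32, 23]);
translate([179, 197, 598]) cube([371, 32, 23]);
translate([179, 197, 891]) cube([371, 32, 23]);
translate([179, 197, 1184]) cube([371, 32, 23]);
translate([179, 197, 1477]) cube([371, 32, 23]);


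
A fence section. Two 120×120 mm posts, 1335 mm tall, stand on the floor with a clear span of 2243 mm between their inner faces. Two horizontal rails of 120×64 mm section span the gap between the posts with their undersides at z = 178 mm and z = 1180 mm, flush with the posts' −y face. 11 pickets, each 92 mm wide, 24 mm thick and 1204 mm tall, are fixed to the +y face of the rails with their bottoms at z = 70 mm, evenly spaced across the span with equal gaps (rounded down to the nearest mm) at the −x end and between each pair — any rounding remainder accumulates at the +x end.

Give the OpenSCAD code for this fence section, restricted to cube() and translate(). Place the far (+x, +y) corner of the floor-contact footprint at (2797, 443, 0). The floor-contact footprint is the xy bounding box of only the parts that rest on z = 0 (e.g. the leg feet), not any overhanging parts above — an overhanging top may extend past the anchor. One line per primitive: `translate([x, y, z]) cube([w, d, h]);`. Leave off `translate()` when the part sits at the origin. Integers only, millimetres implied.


translate([314, 323, 0]) cube([120, 120, 1335]);
translate([2677, 323, 0]) cube([120, 120, 1335]);
translate([434, 323, 178]) cube([2243, 120, 64]);
translate([434, 323, 1180]) cube([2243, 120, 64]);
translate([536, 443, 70]) cube([92, 24, 1204]);
translate([730, 443, 70]) cube([92, 24, 1204]);
translate([924, 443, 70]) cube([92, 24, 1204]);
translate([1118, 443, 70]) cube([92, 24, 1204]);
translate([1312, 443, 70]) cube([92, 24, 1204]);
translate([1506, 443, 70]) cube([92, 24, 1204]);
translate([1700, 443, 70]) cube([92, 24, 1204]);
translate([1894, 443, 70]) cube([92, 24, 1204]);
translate([2088, 443, 70]) cube([92, 24, 1204]);
translate([2282, 443, 70]) cube([92, 24, 1204]);
translate([2476, 443, 70]) cube([92, 24, 1204]);


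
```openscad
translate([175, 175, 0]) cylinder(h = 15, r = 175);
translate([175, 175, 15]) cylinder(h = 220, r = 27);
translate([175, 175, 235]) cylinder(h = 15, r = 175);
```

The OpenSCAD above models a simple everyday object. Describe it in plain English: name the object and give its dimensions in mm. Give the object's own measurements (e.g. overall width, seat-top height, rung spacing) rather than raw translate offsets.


A spool: two coaxial disc flanges of radius 175 mm and thickness 15 mm, joined by a core cylinder of radius 27 mm and height 220 mm. The lower flange rests on z = 0 and the three cylinders share a vertical axis.


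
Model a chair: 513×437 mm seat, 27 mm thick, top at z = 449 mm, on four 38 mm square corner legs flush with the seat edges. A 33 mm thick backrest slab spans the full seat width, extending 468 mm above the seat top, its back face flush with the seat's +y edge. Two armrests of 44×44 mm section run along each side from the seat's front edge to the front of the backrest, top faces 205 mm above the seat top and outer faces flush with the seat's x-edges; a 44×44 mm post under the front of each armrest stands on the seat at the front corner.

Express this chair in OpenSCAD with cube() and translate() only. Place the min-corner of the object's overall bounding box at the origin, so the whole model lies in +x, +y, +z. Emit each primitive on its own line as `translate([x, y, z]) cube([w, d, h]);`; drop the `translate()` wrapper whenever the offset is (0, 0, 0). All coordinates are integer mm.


translate([0, 0, 422]) cube([513, 437, 27]);
cube([38, 38, 422]);
translate([475, 0, 0]) cube([38, 38, 422]);
translate([0, 399, 0]) cube([38, 38, 422]);
translate([475, 399, 0]) cube([38, 38, 422]);
translate([0, 404, 449]) cube([513, 33, 468]);
translate([0, 0, 610]) cube([44, 404, 44]);
translate([469, 0, 610]) cube([44, 404, 44]);
translate([0, 0, 449]) cube([44, 44, 161]);
translate([469, 0, 449]) cube([44, 44, 161]);


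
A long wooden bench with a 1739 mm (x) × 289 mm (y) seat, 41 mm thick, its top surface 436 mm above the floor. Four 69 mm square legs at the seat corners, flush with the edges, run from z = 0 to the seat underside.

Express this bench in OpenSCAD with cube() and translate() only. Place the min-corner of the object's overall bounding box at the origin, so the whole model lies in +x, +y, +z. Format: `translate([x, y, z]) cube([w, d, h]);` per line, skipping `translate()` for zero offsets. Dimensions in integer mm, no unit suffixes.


translate([0, 0, 395]) cube([1739, 289, 41]);
cube([69, 69, 395]);
translate([0, 220, 0]) cube([69, 69, 395]);
translate([1670, 0, 0]) cube([69, 69, 395]);
translate([1670, 220, 0]) cube([69, 69, 395]);


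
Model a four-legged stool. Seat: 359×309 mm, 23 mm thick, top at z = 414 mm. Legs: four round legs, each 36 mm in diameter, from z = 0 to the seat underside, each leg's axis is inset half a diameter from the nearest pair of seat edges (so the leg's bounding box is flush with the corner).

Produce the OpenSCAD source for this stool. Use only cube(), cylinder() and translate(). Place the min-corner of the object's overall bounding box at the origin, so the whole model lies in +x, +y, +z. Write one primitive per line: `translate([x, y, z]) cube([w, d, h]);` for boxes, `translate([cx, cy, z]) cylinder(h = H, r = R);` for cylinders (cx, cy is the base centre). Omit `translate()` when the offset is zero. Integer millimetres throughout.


// leg_h = 414 - 23 = 391
translate([0, 0, 391]) cube([359, 309, 23]);
translate([18, 18, 0]) cylinder(h = 391, r = 18);
translate([341, 18, 0]) cylinder(h = 391, r = 18);
translate([18, 291, 0]) cylinder(h = 391, r = 18);
translate([341, 291, 0]) cylinder(h = 391, r = 18);


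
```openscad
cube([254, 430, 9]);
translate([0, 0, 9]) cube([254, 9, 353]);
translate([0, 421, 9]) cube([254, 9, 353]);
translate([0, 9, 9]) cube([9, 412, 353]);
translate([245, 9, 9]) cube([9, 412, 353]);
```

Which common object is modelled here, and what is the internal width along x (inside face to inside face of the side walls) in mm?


An open box. The internal width is 236 mm.

A 254×430 base slab with four walls standing on it — an open box. The base is 254 mm wide and the walls are 9 mm thick, so the internal width is 254 − 2 × 9 = 236 mm.


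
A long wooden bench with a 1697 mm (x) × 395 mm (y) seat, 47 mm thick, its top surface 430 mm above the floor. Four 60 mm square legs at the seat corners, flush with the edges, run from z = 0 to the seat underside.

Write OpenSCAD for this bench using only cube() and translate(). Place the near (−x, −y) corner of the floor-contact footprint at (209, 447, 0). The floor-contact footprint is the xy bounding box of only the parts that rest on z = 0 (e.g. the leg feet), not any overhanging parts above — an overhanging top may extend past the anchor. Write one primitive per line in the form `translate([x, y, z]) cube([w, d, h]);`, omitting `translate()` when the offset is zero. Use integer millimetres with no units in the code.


translate([209, 447, 383]) cube([1697, 395, 47]);
translate([209, 447, 0]) cube([60, 60, 383]);
translate([209, 782, 0]) cube([60, 60, 383]);
translate([1846, 447, 0]) cube([60, 60, 383]);
translate([1846, 782, 0]) cube([60, 60, 383]);


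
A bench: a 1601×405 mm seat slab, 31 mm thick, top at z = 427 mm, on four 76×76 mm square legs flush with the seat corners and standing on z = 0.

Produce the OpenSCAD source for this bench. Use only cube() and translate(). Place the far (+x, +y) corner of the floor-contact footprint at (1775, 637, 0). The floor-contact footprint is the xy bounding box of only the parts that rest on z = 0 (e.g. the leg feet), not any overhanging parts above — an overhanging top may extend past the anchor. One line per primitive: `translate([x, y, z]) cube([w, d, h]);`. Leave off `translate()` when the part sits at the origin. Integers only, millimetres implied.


// leg_h = 427 − 31 = 396
translate([174, 232, 396]) cube([1601, 405, 31]);
translate([174, 232, 0]) cube([76, 76, 396]);
translate([174, 561, 0]) cube([76, 76, 396]);
translate([1699, 232, 0]) cube([76, 76, 396]);
translate([1699, 561, 0]) cube([76, 76, 396]);


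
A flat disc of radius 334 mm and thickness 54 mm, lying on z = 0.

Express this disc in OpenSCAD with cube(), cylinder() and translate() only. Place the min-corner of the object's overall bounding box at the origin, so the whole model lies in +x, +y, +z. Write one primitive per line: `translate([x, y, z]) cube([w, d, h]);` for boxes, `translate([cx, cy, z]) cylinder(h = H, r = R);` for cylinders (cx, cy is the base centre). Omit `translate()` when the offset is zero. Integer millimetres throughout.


translate([334, 334, 0]) cylinder(h = 54, r = 334);


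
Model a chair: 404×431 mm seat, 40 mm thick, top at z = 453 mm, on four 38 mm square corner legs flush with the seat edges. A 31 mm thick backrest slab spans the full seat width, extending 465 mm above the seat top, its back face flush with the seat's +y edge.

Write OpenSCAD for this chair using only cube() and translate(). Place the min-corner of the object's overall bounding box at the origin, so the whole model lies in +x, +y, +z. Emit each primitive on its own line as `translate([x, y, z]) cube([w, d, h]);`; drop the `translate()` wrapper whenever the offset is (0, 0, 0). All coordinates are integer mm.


translate([0, 0, 413]) cube([404, 431, 40]);
cube([38, 38, 413]);
translate([366, 0, 0]) cube([38, 38, 413]);
translate([0, 393, 0]) cube([38, 38, 413]);
translate([366, 393, 0]) cube([38, 38, 413]);
translate([0, 400, 453]) cube([404, 31, 465]);


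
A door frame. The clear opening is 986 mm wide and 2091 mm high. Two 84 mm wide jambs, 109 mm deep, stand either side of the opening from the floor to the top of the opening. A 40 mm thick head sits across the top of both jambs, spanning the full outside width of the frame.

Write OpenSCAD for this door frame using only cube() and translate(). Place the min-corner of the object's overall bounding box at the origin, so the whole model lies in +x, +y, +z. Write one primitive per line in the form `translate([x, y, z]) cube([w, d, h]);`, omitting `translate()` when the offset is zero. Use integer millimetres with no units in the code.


cube([84, 109, 2091]);
translate([1070, 0, 0]) cube([84, 109, 2091]);
translate([0, 0, 2091]) cube([1154, 109, 40]);


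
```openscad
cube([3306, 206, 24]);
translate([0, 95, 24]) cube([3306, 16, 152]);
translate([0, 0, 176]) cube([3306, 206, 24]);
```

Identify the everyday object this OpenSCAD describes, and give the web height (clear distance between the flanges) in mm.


An I-beam. The web height is 152 mm.

Two wide flanges with a thin centred web — an I-beam. Overall 200 mm minus two 24 mm flanges gives a web of 200 − 2·24 = 152 mm.


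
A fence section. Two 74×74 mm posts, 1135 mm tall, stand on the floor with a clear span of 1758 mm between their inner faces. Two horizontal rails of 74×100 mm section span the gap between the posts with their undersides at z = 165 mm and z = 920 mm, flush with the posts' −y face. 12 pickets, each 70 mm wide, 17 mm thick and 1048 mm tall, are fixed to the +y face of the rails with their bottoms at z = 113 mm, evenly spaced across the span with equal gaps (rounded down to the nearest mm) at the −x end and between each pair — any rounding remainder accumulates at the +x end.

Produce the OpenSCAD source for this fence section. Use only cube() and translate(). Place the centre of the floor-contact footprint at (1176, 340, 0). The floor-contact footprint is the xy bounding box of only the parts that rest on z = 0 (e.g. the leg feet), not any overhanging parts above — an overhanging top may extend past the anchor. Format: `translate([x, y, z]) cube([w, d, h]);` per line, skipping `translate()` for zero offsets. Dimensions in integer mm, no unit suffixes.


translate([223, 303, 0]) cube([74, 74, 1135]);
translate([2055, 303, 0]) cube([74, 74, 1135]);
translate([297, 303, 165]) cube([1758, 74, 100]);
translate([297, 303, 920]) cube([1758, 74, 100]);
translate([367, 377, 113]) cube([70, 17, 1048]);
translate([507, 377, 113]) cube([70, 17, 1048]);
translate([647, 377, 113]) cube([70, 17, 1048]);
translate([787, 377, 113]) cube([70, 17, 1048]);
translate([927, 377, 113]) cube([70, 17, 1048]);
translate([1067, 377, 113]) cube([70, 17, 1048]);
translate([1207, 377, 113]) cube([70, 17, 1048]);
translate([1347, 377, 113]) cube([70, 17, 1048]);
translate([1487, 377, 113]) cube([70, 17, 1048]);
translate([1627, 377, 113]) cube([70, 17, 1048]);
translate([1767, 377, 113]) cube([70, 17, 1048]);
translate([1907, 377, 113]) cube([70, 17, 1048]);


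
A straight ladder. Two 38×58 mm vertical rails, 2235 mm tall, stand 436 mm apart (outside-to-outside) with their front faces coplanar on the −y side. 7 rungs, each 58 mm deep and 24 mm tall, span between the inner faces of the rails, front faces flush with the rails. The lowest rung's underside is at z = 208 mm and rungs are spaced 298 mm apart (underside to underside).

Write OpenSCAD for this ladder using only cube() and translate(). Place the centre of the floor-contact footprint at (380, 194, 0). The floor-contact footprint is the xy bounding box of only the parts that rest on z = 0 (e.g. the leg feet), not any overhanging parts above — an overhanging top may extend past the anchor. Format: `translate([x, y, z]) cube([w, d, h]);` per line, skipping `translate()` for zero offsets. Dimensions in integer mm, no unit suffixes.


translate([162, 165, 0]) cube([38, 58, 2235]);
translate([560, 165, 0]) cube([38, 58, 2235]);
translate([200, 165, 208]) cube([360, 58, 24]);
translate([200, 165, 506]) cube([360, 58, 24]);
translate([200, 165, 804]) cube([360, 58, 24]);
translate([200, 165, 1102]) cube([360, 58, 24]);
translate([200, 165, 1400]) cube([360, 58, 24]);
translate([200, 165, 1698]) cube([360, 58, 24]);
translate([200, 165, 1996]) cube([360, 58, 24]);


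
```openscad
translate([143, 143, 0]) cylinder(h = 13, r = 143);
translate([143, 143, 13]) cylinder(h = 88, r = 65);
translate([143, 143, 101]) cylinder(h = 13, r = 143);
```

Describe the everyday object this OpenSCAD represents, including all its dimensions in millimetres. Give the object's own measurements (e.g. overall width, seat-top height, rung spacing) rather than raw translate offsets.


A spool: two coaxial disc flanges of radius 143 mm and thickness 13 mm, joined by a core cylinder of radius 65 mm and height 88 mm. The lower flange rests on z = 0 and the three cylinders share a vertical axis.


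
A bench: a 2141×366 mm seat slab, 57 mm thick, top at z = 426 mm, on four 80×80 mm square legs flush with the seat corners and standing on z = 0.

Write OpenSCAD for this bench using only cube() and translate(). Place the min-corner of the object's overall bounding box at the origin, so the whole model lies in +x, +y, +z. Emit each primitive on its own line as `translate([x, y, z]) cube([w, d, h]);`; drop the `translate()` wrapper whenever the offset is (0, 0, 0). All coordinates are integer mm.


translate([0, 0, 369]) cube([2141, 366, 57]);
cube([80, 80, 369]);
translate([0, 286, 0]) cube([80, 80, 369]);
translate([2061, 0, 0]) cube([80, 80, 369]);
translate([2061, 286, 0]) cube([80, 80, 369]);


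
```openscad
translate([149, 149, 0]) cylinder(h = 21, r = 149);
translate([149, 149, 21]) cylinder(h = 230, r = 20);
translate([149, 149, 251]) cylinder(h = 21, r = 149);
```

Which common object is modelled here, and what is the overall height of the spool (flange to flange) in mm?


A spool. The overall height is 272 mm.

Three coaxial cylinders, large–small–large — a spool. Two 21 mm flanges and a 230 mm core give 21 + 230 + 21 = 272 mm.


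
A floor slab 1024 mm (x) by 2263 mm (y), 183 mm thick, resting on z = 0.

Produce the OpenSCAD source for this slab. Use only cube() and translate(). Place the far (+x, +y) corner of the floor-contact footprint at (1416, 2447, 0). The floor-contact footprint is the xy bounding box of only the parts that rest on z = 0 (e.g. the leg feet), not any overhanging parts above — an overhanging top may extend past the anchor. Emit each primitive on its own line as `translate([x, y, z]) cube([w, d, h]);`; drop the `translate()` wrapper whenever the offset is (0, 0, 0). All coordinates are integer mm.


translate([392, 184, 0]) cube([1024, 2263, 183]);


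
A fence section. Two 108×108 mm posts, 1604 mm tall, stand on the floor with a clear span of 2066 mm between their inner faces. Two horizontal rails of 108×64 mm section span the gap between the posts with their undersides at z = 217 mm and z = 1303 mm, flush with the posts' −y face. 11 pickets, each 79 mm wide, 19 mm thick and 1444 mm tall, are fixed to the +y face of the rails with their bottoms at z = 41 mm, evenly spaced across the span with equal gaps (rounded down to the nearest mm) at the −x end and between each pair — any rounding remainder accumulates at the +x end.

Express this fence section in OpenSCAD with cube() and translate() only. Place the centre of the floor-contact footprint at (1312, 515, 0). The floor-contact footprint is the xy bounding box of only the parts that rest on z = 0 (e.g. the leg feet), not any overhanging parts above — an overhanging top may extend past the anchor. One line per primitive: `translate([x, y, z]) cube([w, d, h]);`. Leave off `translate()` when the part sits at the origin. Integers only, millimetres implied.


translate([171, 461, 0]) cube([108, 108, 1604]);
translate([2345, 461, 0]) cube([108, 108, 1604]);
translate([279, 461, 217]) cube([2066, 108, 64]);
translate([279, 461, 1303]) cube([2066, 108, 64]);
translate([378, 569, 41]) cube([79, 19, 1444]);
translate([556, 569, 41]) cube([79, 19, 1444]);
translate([734, 569, 41]) cube([79, 19, 1444]);
translate([912, 569, 41]) cube([79, 19, 1444]);
translate([1090, 569, 41]) cube([79, 19, 1444]);
translate([1268, 569, 41]) cube([79, 19, 1444]);
translate([1446, 569, 41]) cube([79, 19, 1444]);
translate([1624, 569, 41]) cube([79, 19, 1444]);
translate([1802, 569, 41]) cube([79, 19, 1444]);
translate([1980, 569, 41]) cube([79, 19, 1444]);
translate([2158, 569, 41]) cube([79, 19, 1444]);


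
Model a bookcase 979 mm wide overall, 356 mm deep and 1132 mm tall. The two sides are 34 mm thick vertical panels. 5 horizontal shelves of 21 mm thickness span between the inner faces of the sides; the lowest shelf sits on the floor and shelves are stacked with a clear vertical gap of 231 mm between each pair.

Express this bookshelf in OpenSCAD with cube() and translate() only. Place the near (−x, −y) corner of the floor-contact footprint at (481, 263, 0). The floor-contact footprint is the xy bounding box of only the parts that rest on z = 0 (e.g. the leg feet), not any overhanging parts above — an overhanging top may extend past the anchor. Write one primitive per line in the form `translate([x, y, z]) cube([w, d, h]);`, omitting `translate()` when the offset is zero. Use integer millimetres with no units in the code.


translate([481, 263, 0]) cube([34, 356, 1132]);
translate([1426, 263, 0]) cube([34, 356, 1132]);
translate([515, 263, 0]) cube([911, 356, 21]);
translate([515, 263, 252]) cube([911, 356, 21]);
translate([515, 263, 504]) cube([911, 356, 21]);
translate([515, 263, 756]) cube([911, 356, 21]);
translate([515, 263, 1008]) cube([911, 356, 21]);


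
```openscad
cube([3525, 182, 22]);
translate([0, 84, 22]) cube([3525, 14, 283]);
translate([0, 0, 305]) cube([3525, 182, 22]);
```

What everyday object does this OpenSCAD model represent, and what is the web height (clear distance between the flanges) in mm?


An I-beam. The web height is 283 mm.

Two wide flanges with a thin centred web — an I-beam. Overall 327 mm minus two 22 mm flanges gives a web of 327 − 2·22 = 283 mm.


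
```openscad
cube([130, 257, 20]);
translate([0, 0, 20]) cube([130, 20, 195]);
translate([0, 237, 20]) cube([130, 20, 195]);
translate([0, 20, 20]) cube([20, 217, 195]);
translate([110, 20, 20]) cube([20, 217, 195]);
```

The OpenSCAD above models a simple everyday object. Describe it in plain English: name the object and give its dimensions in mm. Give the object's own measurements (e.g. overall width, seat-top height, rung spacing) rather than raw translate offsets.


An open-topped rectangular box: outside dimensions 130×257×215 mm, with a uniform wall and base thickness of 20 mm. The base is a full 130×257 slab on the floor; four walls sit on top of the base. The front and back walls (the −y and +y sides) span the full width; the two side walls fit between them.
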